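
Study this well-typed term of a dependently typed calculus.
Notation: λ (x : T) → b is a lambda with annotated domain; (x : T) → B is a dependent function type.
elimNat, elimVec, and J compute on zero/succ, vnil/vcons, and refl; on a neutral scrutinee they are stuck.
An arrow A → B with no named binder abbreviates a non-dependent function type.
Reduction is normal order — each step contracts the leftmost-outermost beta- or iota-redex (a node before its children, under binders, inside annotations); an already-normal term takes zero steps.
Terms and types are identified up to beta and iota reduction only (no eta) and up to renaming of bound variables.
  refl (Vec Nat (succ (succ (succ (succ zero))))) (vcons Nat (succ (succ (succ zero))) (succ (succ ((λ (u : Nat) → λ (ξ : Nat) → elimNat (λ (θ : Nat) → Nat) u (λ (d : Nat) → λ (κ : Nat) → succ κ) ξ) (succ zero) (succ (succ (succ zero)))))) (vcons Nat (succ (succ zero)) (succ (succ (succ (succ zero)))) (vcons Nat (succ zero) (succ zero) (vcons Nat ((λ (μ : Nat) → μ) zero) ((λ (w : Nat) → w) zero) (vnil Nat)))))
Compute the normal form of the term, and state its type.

normal form:
  refl (Vec Nat (succ (succ (succ (succ zero))))) (vcons Nat (succ (succ (succ zero))) (succ (succ (succ (succ (succ (succ zero)))))) (vcons Nat (succ (succ zero)) (succ (succ (succ (succ zero)))) (vcons Nat (succ zero) (succ zero) (vcons Nat zero zero (vnil Nat)))))
the term's type:
  Eq (Vec Nat (succ (succ (succ (succ zero))))) (vcons Nat (succ (succ (succ zero))) (succ (succ (succ (succ (succ (succ zero)))))) (vcons Nat (succ (succ zero)) (succ (succ (succ (succ zero)))) (vcons Nat (succ zero) (succ zero) (vcons Nat zero zero (vnil Nat))))) (vcons Nat (succ (succ (succ zero))) (succ (succ (succ (succ (succ (succ zero)))))) (vcons Nat (succ (succ zero)) (succ (succ (succ (succ zero)))) (vcons Nat (succ zero) (succ zero) (vcons Nat zero zero (vnil Nat)))))


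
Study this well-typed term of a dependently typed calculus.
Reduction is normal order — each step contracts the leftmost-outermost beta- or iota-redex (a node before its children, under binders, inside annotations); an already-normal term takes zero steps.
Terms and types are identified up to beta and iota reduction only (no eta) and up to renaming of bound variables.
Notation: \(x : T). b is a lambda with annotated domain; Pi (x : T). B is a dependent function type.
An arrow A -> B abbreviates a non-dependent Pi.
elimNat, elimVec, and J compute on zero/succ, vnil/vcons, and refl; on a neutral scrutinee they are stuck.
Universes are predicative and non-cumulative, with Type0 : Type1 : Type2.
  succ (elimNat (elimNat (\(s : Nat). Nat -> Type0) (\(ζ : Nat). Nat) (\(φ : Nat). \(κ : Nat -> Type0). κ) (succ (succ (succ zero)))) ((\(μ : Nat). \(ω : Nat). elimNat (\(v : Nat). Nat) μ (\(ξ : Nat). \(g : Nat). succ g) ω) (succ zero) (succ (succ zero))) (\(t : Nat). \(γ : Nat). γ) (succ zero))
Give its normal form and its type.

reduced normal form:
  succ (succ (succ (succ zero)))
type:
  Nat


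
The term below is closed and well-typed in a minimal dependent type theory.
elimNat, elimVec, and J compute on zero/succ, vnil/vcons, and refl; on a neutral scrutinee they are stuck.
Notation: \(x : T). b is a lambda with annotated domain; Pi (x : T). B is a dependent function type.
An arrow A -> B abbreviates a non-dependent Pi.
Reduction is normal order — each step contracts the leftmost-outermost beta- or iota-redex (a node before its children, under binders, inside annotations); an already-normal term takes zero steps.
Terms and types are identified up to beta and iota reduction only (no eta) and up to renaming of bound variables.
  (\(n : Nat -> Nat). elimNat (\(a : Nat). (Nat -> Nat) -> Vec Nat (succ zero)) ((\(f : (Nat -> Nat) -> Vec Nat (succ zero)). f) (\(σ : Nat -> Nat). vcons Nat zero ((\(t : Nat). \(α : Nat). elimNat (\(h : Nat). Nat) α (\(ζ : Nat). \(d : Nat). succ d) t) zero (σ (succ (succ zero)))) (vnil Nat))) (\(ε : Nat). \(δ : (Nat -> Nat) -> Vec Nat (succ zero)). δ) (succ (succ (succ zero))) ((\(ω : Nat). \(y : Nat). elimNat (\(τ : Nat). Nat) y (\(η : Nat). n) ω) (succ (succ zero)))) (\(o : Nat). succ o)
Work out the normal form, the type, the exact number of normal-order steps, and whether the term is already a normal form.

normal form:
  vcons Nat zero (succ (succ (succ (succ zero)))) (vnil Nat)
the term's type:
  Vec Nat (succ zero)
steps to reach normal form (normal order): 25
started in normal form: no
first redex: a beta-redex


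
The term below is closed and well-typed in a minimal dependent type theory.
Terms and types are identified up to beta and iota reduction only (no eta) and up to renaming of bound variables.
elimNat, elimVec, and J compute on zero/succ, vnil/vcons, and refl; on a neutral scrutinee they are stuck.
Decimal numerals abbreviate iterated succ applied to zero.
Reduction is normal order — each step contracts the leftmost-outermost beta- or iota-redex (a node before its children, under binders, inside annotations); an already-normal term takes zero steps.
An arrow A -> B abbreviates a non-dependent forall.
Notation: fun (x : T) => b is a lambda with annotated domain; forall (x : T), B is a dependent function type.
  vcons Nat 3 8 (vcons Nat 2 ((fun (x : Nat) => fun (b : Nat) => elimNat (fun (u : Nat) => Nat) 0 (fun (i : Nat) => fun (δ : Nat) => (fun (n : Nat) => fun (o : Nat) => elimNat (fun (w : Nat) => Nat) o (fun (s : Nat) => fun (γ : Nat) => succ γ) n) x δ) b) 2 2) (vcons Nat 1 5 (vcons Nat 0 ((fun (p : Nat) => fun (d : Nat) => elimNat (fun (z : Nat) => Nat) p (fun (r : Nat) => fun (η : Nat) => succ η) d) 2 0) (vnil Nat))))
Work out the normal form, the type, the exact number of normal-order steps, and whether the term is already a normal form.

normal form:
  vcons Nat 3 8 (vcons Nat 2 4 (vcons Nat 1 5 (vcons Nat 0 2 (vnil Nat))))
type:
  Vec Nat 4
steps to reach normal form (normal order): 30
already normal: no
first contracted redex: a beta-redex


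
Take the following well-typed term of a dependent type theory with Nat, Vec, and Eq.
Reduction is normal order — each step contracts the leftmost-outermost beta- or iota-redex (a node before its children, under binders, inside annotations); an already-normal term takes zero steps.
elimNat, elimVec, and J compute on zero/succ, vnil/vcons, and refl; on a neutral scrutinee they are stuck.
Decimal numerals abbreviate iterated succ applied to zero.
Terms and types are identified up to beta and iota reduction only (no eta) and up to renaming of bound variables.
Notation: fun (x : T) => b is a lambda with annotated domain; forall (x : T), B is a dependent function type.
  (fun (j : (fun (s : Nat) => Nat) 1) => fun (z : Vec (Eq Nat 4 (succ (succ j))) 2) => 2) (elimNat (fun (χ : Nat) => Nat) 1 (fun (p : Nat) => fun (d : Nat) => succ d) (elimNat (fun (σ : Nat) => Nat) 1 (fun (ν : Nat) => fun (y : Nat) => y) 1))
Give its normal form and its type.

normal form:
  fun (j : Vec (Eq Nat 4 4) 2) => 2
the term's type:
  forall (j : Vec (Eq Nat 4 4) 2), Nat
observation: 9 normal-order steps separate the term from its normal form.


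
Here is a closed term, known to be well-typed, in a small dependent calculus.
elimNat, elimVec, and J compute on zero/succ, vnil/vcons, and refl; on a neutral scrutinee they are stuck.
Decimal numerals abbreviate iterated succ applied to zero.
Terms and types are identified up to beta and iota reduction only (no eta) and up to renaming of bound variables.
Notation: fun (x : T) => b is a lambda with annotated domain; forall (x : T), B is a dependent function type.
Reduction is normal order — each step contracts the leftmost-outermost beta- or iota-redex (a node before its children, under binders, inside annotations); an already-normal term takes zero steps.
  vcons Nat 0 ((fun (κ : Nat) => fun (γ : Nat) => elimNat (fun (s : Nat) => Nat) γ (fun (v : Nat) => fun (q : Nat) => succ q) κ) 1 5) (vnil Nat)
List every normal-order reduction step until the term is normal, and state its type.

normal-order reduction:
  vcons Nat 0 ((fun (κ : Nat) => fun (γ : Nat) => elimNat (fun (s : Nat) => Nat) γ (fun (v : Nat) => fun (q : Nat) => succ q) κ) 1 5) (vnil Nat)
  ~> vcons Nat 0 ((fun (κ : Nat) => elimNat (fun (γ : Nat) => Nat) κ (fun (s : Nat) => fun (v : Nat) => succ v) 1) 5) (vnil Nat)
  ~> vcons Nat 0 (elimNat (fun (κ : Nat) => Nat) 5 (fun (γ : Nat) => fun (s : Nat) => succ s) 1) (vnil Nat)
  ~> vcons Nat 0 ((fun (κ : Nat) => fun (γ : Nat) => succ γ) 0 (elimNat (fun (s : Nat) => Nat) 5 (fun (v : Nat) => fun (q : Nat) => succ q) 0)) (vnil Nat)
  ~> vcons Nat 0 ((fun (κ : Nat) => succ κ) (elimNat (fun (γ : Nat) => Nat) 5 (fun (s : Nat) => fun (v : Nat) => succ v) 0)) (vnil Nat)
  ~> vcons Nat 0 (succ (elimNat (fun (κ : Nat) => Nat) 5 (fun (γ : Nat) => fun (s : Nat) => succ s) 0)) (vnil Nat)
  ~> vcons Nat 0 6 (vnil Nat)
inferred type:
  Vec Nat 1


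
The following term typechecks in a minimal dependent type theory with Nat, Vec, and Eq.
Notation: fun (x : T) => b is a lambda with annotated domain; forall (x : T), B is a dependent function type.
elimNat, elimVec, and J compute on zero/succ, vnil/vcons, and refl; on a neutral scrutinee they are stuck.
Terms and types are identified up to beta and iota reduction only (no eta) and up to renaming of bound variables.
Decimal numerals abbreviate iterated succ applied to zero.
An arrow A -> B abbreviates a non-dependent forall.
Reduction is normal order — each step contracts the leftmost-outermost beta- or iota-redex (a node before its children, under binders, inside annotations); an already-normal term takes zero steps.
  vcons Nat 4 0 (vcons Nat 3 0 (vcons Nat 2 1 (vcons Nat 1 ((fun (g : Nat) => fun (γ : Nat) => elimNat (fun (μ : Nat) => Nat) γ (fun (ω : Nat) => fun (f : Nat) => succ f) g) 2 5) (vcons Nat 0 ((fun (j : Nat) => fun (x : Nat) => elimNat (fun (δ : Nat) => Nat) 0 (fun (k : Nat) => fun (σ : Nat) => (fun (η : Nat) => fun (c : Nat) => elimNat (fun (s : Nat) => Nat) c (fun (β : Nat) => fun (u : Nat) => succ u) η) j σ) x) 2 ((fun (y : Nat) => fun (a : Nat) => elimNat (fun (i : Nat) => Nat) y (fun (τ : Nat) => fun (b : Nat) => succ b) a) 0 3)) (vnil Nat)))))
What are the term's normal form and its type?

reduced normal form:
  vcons Nat 4 0 (vcons Nat 3 0 (vcons Nat 2 1 (vcons Nat 1 7 (vcons Nat 0 6 (vnil Nat)))))
type:
  Vec Nat 5


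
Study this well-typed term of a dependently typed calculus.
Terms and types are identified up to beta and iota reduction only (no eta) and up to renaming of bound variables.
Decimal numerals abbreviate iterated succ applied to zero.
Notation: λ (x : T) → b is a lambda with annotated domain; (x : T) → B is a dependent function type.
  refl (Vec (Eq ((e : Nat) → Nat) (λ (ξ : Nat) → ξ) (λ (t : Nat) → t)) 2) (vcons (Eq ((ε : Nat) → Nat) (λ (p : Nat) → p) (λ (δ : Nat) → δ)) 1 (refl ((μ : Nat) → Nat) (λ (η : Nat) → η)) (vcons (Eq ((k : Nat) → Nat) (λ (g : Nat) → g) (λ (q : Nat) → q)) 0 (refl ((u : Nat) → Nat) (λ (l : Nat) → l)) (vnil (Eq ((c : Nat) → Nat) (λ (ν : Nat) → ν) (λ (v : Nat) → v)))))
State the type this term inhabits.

the term's type:
  Eq (Vec (Eq ((e : Nat) → Nat) (λ (ξ : Nat) → ξ) (λ (t : Nat) → t)) 2) (vcons (Eq ((ε : Nat) → Nat) (λ (p : Nat) → p) (λ (δ : Nat) → δ)) 1 (refl ((μ : Nat) → Nat) (λ (η : Nat) → η)) (vcons (Eq ((k : Nat) → Nat) (λ (g : Nat) → g) (λ (q : Nat) → q)) 0 (refl ((u : Nat) → Nat) (λ (l : Nat) → l)) (vnil (Eq ((c : Nat) → Nat) (λ (ν : Nat) → ν) (λ (v : Nat) → v))))) (vcons (Eq ((ψ : Nat) → Nat) (λ (τ : Nat) → τ) (λ (b : Nat) → b)) 1 (refl ((β : Nat) → Nat) (λ (s : Nat) → s)) (vcons (Eq ((σ : Nat) → Nat) (λ (α : Nat) → α) (λ (i : Nat) → i)) 0 (refl ((w : Nat) → Nat) (λ (o : Nat) → o)) (vnil (Eq ((φ : Nat) → Nat) (λ (γ : Nat) → γ) (λ (y : Nat) → y)))))


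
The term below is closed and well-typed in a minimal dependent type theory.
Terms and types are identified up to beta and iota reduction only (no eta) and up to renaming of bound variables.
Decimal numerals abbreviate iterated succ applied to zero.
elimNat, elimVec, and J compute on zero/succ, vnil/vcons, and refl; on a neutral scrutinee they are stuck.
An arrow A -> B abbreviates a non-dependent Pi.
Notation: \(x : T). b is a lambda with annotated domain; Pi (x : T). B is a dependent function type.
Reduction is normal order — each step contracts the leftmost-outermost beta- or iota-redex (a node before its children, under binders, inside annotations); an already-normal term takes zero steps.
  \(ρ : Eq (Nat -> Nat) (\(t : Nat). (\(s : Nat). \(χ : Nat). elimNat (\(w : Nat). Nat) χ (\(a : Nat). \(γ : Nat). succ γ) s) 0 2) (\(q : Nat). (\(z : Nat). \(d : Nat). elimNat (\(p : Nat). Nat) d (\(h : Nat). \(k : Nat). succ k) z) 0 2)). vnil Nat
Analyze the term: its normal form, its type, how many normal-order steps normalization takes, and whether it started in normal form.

resulting normal form:
  \(ρ : Eq (Nat -> Nat) (\(t : Nat). 2) (\(s : Nat). 2)). vnil Nat
inferred type:
  Eq (Nat -> Nat) (\(ρ : Nat). 2) (\(t : Nat). 2) -> Vec Nat 0
steps to reach normal form (normal order): 6
started in normal form: no
first redex: a beta-redex


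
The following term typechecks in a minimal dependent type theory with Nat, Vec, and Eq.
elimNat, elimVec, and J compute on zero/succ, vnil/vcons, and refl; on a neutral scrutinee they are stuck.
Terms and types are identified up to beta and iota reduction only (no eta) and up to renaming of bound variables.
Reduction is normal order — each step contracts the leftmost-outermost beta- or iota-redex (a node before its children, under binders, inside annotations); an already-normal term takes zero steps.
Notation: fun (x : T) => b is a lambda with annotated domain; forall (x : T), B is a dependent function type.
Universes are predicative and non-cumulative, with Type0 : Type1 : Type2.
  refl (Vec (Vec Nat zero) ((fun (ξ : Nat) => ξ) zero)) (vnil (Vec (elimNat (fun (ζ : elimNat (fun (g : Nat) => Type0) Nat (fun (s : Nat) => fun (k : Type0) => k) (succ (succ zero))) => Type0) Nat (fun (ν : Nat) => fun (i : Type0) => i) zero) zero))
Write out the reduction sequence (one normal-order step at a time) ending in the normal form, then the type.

reduction (normal order):
  refl (Vec (Vec Nat zero) ((fun (ξ : Nat) => ξ) zero)) (vnil (Vec (elimNat (fun (ζ : elimNat (fun (g : Nat) => Type0) Nat (fun (s : Nat) => fun (k : Type0) => k) (succ (succ zero))) => Type0) Nat (fun (ν : Nat) => fun (i : Type0) => i) zero) zero))
  ~> refl (Vec (Vec Nat zero) zero) (vnil (Vec (elimNat (fun (ξ : elimNat (fun (ζ : Nat) => Type0) Nat (fun (g : Nat) => fun (s : Type0) => s) (succ (succ zero))) => Type0) Nat (fun (k : Nat) => fun (ν : Type0) => ν) zero) zero))
  ~> refl (Vec (Vec Nat zero) zero) (vnil (Vec Nat zero))
the term's type:
  Eq (Vec (Vec Nat zero) zero) (vnil (Vec Nat zero)) (vnil (Vec Nat zero))


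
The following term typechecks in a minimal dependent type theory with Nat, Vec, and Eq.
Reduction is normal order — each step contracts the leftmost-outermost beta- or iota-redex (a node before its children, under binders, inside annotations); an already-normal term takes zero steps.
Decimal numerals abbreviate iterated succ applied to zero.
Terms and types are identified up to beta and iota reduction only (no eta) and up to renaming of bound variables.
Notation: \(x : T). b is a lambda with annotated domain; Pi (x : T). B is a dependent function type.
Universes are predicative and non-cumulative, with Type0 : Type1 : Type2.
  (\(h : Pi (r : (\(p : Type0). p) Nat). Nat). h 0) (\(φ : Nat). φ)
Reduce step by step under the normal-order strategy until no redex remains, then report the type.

normal-order reduction:
  (\(h : Pi (r : (\(p : Type0). p) Nat). Nat). h 0) (\(φ : Nat). φ)
  ~> (\(h : Nat). h) 0
  ~> 0
type:
  Nat


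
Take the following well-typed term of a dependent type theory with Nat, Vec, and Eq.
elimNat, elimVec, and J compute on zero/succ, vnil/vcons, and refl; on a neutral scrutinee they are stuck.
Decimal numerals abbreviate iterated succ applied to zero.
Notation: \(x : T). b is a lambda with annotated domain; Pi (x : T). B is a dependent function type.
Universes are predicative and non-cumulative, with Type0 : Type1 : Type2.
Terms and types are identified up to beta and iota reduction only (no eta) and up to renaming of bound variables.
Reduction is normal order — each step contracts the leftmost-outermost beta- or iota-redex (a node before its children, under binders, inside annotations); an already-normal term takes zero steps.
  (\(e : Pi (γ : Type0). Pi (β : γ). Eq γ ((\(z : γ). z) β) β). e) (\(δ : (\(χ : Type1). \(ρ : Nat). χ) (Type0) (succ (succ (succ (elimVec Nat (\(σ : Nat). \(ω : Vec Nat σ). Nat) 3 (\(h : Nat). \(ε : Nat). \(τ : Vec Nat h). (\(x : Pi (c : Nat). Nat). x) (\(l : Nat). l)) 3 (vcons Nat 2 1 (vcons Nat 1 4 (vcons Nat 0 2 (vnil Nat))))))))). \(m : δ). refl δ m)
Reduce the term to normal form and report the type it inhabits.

normal form:
  \(e : Type0). \(γ : e). refl e γ
the term's type:
  Pi (e : Type0). Pi (γ : e). Eq e γ γ


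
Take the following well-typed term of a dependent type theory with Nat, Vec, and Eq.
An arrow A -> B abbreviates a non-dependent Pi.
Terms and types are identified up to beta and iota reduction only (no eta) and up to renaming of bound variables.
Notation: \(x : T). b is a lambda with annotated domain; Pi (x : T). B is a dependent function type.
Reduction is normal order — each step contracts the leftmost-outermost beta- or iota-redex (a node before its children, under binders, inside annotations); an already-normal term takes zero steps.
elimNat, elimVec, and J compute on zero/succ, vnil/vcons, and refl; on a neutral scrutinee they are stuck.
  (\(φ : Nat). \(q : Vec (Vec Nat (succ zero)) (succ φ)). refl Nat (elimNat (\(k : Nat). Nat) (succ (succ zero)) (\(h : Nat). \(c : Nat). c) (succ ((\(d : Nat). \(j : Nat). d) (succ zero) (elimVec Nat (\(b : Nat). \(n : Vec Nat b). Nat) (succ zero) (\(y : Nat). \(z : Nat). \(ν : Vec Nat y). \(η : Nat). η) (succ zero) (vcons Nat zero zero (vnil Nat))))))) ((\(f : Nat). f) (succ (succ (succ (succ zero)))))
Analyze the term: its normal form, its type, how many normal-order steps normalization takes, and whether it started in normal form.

resulting normal form:
  \(φ : Vec (Vec Nat (succ zero)) (succ (succ (succ (succ (succ zero)))))). refl Nat (succ (succ zero))
the term's type:
  Vec (Vec Nat (succ zero)) (succ (succ (succ (succ (succ zero))))) -> Eq Nat (succ (succ zero)) (succ (succ zero))
reduction steps (normal order): 11
already normal: no
first redex: a beta-redex


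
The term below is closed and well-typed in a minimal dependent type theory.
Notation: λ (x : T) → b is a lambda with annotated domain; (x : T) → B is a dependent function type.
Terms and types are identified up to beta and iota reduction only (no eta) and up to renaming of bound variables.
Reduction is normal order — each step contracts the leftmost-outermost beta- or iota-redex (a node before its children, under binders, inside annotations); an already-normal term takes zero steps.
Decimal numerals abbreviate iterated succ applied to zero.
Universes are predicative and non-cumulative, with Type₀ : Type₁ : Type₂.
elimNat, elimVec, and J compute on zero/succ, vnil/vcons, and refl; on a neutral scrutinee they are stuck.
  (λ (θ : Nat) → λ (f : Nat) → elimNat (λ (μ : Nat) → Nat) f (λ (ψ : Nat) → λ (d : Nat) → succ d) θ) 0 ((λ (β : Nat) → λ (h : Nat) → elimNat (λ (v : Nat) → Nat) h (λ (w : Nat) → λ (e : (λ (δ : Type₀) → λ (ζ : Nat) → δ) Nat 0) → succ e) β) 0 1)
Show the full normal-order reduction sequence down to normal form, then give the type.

reduction (normal order):
  (λ (θ : Nat) → λ (f : Nat) → elimNat (λ (μ : Nat) → Nat) f (λ (ψ : Nat) → λ (d : Nat) → succ d) θ) 0 ((λ (β : Nat) → λ (h : Nat) → elimNat (λ (v : Nat) → Nat) h (λ (w : Nat) → λ (e : (λ (δ : Type₀) → λ (ζ : Nat) → δ) Nat 0) → succ e) β) 0 1)
  ~> (λ (θ : Nat) → elimNat (λ (f : Nat) → Nat) θ (λ (μ : Nat) → λ (ψ : Nat) → succ ψ) 0) ((λ (d : Nat) → λ (β : Nat) → elimNat (λ (h : Nat) → Nat) β (λ (v : Nat) → λ (w : (λ (e : Type₀) → λ (δ : Nat) → e) Nat 0) → succ w) d) 0 1)
  ~> elimNat (λ (θ : Nat) → Nat) ((λ (f : Nat) → λ (μ : Nat) → elimNat (λ (ψ : Nat) → Nat) μ (λ (d : Nat) → λ (β : (λ (h : Type₀) → λ (v : Nat) → h) Nat 0) → succ β) f) 0 1) (λ (w : Nat) → λ (e : Nat) → succ e) 0
  ~> (λ (θ : Nat) → λ (f : Nat) → elimNat (λ (μ : Nat) → Nat) f (λ (ψ : Nat) → λ (d : (λ (β : Type₀) → λ (h : Nat) → β) Nat 0) → succ d) θ) 0 1
  ~> (λ (θ : Nat) → elimNat (λ (f : Nat) → Nat) θ (λ (μ : Nat) → λ (ψ : (λ (d : Type₀) → λ (β : Nat) → d) Nat 0) → succ ψ) 0) 1
  ~> elimNat (λ (θ : Nat) → Nat) 1 (λ (f : Nat) → λ (μ : (λ (ψ : Type₀) → λ (d : Nat) → ψ) Nat 0) → succ μ) 0
  ~> 1
the term's type:
  Nat


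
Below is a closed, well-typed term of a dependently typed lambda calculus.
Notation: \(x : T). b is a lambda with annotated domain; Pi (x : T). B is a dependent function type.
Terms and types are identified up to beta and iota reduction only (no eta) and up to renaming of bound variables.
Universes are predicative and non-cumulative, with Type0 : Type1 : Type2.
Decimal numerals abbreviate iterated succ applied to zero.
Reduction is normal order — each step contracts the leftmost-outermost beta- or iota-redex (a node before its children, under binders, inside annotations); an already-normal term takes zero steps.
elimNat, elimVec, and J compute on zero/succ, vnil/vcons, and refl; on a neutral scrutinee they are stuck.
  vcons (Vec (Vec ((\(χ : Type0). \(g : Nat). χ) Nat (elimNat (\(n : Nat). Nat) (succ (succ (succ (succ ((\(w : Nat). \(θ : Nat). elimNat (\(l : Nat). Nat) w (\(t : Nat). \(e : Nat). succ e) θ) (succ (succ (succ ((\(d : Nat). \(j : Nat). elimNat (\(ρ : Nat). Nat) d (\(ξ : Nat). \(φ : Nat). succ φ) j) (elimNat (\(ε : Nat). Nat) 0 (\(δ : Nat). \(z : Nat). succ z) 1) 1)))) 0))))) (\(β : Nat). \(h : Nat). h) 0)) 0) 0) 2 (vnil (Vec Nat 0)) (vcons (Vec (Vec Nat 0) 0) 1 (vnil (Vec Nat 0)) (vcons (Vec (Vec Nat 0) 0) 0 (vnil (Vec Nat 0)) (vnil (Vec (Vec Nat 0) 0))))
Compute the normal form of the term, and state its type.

normal form:
  vcons (Vec (Vec Nat 0) 0) 2 (vnil (Vec Nat 0)) (vcons (Vec (Vec Nat 0) 0) 1 (vnil (Vec Nat 0)) (vcons (Vec (Vec Nat 0) 0) 0 (vnil (Vec Nat 0)) (vnil (Vec (Vec Nat 0) 0))))
type:
  Vec (Vec (Vec Nat 0) 0) 3


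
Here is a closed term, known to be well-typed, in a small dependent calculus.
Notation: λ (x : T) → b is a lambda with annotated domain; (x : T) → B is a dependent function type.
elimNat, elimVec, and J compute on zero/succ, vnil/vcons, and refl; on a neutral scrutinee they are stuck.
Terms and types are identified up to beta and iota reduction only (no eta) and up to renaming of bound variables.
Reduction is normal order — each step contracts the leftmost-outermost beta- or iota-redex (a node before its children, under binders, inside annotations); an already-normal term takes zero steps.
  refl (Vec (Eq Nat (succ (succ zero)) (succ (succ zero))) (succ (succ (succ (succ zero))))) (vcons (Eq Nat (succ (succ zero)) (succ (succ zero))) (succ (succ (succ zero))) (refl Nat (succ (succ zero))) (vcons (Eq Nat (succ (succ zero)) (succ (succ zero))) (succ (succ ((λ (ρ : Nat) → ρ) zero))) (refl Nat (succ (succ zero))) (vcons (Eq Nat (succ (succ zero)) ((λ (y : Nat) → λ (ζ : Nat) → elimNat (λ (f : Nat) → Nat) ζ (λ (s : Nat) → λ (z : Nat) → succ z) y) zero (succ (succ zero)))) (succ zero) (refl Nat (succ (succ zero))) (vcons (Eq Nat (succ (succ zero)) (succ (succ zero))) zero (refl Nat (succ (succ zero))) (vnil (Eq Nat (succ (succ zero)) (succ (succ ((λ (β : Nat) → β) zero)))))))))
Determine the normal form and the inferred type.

resulting normal form:
  refl (Vec (Eq Nat (succ (succ zero)) (succ (succ zero))) (succ (succ (succ (succ zero))))) (vcons (Eq Nat (succ (succ zero)) (succ (succ zero))) (succ (succ (succ zero))) (refl Nat (succ (succ zero))) (vcons (Eq Nat (succ (succ zero)) (succ (succ zero))) (succ (succ zero)) (refl Nat (succ (succ zero))) (vcons (Eq Nat (succ (succ zero)) (succ (succ zero))) (succ zero) (refl Nat (succ (succ zero))) (vcons (Eq Nat (succ (succ zero)) (succ (succ zero))) zero (refl Nat (succ (succ zero))) (vnil (Eq Nat (succ (succ zero)) (succ (succ zero))))))))
inferred type:
  Eq (Vec (Eq Nat (succ (succ zero)) (succ (succ zero))) (succ (succ (succ (succ zero))))) (vcons (Eq Nat (succ (succ zero)) (succ (succ zero))) (succ (succ (succ zero))) (refl Nat (succ (succ zero))) (vcons (Eq Nat (succ (succ zero)) (succ (succ zero))) (succ (succ zero)) (refl Nat (succ (succ zero))) (vcons (Eq Nat (succ (succ zero)) (succ (succ zero))) (succ zero) (refl Nat (succ (succ zero))) (vcons (Eq Nat (succ (succ zero)) (succ (succ zero))) zero (refl Nat (succ (succ zero))) (vnil (Eq Nat (succ (succ zero)) (succ (succ zero)))))))) (vcons (Eq Nat (succ (succ zero)) (succ (succ zero))) (succ (succ (succ zero))) (refl Nat (succ (succ zero))) (vcons (Eq Nat (succ (succ zero)) (succ (succ zero))) (succ (succ zero)) (refl Nat (succ (succ zero))) (vcons (Eq Nat (succ (succ zero)) (succ (succ zero))) (succ zero) (refl Nat (succ (succ zero))) (vcons (Eq Nat (succ (succ zero)) (succ (succ zero))) zero (refl Nat (succ (succ zero))) (vnil (Eq Nat (succ (succ zero)) (succ (succ zero))))))))
observation: normalization takes exactly 5 steps under the normal-order strategy.


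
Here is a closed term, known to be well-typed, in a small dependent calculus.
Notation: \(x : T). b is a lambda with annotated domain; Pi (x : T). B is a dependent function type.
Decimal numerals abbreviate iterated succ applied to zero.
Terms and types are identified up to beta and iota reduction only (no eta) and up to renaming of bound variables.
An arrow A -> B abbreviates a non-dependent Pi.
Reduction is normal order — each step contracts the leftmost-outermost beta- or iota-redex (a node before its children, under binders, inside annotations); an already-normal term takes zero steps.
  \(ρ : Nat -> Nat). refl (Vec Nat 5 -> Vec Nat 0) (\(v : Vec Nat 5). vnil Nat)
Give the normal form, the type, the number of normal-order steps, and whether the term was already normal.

normal form:
  \(ρ : Nat -> Nat). refl (Vec Nat 5 -> Vec Nat 0) (\(v : Vec Nat 5). vnil Nat)
inferred type:
  (Nat -> Nat) -> Eq (Vec Nat 5 -> Vec Nat 0) (\(ρ : Vec Nat 5). vnil Nat) (\(v : Vec Nat 5). vnil Nat)
reduction steps (normal order): 0
term was already normal: yes


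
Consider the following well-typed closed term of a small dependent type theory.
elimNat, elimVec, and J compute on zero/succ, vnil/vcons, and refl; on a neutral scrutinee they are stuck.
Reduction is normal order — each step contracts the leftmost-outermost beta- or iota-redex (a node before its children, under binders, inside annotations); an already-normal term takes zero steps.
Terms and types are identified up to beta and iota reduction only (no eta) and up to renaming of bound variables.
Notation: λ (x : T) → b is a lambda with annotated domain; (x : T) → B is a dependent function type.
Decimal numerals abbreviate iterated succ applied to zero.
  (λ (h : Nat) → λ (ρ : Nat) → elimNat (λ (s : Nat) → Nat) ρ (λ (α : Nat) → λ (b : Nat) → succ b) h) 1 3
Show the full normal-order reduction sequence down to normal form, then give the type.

reduction (normal order):
  (λ (h : Nat) → λ (ρ : Nat) → elimNat (λ (s : Nat) → Nat) ρ (λ (α : Nat) → λ (b : Nat) → succ b) h) 1 3
  ~> (λ (h : Nat) → elimNat (λ (ρ : Nat) → Nat) h (λ (s : Nat) → λ (α : Nat) → succ α) 1) 3
  ~> elimNat (λ (h : Nat) → Nat) 3 (λ (ρ : Nat) → λ (s : Nat) → succ s) 1
  ~> (λ (h : Nat) → λ (ρ : Nat) → succ ρ) 0 (elimNat (λ (s : Nat) → Nat) 3 (λ (α : Nat) → λ (b : Nat) → succ b) 0)
  ~> (λ (h : Nat) → succ h) (elimNat (λ (ρ : Nat) → Nat) 3 (λ (s : Nat) → λ (α : Nat) → succ α) 0)
  ~> succ (elimNat (λ (h : Nat) → Nat) 3 (λ (ρ : Nat) → λ (s : Nat) → succ s) 0)
  ~> 4
the term's type:
  Nat


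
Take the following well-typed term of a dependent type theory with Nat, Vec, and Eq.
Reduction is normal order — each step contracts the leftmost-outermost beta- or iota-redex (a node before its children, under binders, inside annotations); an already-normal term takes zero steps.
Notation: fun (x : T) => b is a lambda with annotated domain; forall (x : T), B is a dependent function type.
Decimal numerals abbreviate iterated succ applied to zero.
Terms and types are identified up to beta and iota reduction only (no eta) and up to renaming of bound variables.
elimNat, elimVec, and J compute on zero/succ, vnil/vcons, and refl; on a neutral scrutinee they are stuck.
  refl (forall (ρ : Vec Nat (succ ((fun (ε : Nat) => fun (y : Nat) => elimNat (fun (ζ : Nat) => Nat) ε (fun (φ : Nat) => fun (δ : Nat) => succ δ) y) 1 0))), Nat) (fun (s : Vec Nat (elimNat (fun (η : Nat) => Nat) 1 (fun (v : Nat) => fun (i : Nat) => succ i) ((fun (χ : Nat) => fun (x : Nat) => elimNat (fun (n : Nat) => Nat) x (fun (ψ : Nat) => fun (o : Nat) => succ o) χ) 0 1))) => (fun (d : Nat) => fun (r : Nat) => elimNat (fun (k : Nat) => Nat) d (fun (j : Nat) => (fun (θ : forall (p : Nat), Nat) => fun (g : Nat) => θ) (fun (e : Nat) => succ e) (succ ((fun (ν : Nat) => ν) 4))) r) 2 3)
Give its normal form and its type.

normal form:
  refl (forall (ρ : Vec Nat 2), Nat) (fun (ε : Vec Nat 2) => 5)
inferred type:
  Eq (forall (ρ : Vec Nat 2), Nat) (fun (ε : Vec Nat 2) => 5) (fun (y : Vec Nat 2) => 5)
observation: 28 normal-order steps normalize the term, beginning with a beta-redex.


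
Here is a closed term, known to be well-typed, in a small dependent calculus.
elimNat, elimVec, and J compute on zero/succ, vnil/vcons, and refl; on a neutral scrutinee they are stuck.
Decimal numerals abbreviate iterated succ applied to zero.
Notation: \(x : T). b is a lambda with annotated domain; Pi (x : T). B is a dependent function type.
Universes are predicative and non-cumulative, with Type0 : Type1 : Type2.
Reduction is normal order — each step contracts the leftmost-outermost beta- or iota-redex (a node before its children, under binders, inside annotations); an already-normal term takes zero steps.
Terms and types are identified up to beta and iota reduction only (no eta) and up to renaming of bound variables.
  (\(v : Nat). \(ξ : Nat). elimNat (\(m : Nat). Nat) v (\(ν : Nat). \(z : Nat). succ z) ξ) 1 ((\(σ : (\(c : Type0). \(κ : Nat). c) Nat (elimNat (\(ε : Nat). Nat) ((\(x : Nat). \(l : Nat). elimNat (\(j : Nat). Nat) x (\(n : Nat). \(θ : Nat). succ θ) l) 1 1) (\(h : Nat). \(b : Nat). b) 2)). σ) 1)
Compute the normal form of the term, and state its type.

resulting normal form:
  2
the term's type:
  Nat


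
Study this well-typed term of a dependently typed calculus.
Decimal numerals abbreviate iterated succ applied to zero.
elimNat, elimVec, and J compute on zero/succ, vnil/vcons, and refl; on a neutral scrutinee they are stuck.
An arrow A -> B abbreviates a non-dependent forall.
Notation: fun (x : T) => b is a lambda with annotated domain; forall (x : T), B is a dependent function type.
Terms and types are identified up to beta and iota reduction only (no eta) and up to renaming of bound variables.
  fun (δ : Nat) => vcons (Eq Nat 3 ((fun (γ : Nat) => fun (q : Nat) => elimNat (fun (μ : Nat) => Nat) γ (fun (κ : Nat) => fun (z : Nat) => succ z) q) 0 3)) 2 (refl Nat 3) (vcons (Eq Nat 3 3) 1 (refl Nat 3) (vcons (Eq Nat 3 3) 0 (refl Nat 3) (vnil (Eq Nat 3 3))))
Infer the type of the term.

the term's type:
  Nat -> Vec (Eq Nat 3 3) 3


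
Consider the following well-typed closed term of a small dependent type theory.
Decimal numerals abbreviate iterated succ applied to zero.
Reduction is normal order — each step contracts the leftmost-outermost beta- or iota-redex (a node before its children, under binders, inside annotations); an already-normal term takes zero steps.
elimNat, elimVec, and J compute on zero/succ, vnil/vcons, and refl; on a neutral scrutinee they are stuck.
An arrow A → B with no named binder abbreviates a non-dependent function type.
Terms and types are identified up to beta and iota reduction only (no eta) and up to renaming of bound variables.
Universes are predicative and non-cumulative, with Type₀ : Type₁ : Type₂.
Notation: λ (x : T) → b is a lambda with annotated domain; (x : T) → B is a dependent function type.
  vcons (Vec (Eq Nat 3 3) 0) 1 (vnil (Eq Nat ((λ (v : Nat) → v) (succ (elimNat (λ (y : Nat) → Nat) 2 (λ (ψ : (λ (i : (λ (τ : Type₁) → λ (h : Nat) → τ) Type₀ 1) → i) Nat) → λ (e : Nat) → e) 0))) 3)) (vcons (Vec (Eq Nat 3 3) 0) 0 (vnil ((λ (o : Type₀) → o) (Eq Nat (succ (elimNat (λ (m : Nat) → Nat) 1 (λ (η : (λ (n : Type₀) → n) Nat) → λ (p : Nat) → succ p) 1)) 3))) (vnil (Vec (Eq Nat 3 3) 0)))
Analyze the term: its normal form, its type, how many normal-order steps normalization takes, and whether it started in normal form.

normal form:
  vcons (Vec (Eq Nat 3 3) 0) 1 (vnil (Eq Nat 3 3)) (vcons (Vec (Eq Nat 3 3) 0) 0 (vnil (Eq Nat 3 3)) (vnil (Vec (Eq Nat 3 3) 0)))
the term's type:
  Vec (Vec (Eq Nat 3 3) 0) 2
normal-order step count: 7
term was already normal: no
first contracted redex: a beta-redex


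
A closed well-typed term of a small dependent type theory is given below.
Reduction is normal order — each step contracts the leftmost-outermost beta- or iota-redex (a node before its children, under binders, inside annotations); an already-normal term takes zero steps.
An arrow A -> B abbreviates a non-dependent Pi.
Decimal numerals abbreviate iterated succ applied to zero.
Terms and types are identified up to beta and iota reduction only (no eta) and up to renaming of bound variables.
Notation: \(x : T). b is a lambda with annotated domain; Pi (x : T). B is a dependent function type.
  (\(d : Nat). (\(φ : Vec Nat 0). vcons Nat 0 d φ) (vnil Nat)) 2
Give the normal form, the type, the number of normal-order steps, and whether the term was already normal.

reduced normal form:
  vcons Nat 0 2 (vnil Nat)
the term's type:
  Vec Nat 1
steps to reach normal form (normal order): 2
term was already normal: no
first contracted redex: a beta-redex


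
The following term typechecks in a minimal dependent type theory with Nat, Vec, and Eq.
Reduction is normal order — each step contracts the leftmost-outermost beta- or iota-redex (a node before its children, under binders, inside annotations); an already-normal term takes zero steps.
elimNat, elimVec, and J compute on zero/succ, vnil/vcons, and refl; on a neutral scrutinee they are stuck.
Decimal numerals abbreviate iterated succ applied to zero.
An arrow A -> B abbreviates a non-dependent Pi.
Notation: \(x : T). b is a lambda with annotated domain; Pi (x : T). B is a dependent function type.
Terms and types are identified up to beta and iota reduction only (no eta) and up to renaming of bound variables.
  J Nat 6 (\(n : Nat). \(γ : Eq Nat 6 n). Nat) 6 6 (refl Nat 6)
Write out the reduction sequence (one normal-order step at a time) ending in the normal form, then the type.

reduction (normal order):
  J Nat 6 (\(n : Nat). \(γ : Eq Nat 6 n). Nat) 6 6 (refl Nat 6)
  ~> 6
inferred type:
  Nat


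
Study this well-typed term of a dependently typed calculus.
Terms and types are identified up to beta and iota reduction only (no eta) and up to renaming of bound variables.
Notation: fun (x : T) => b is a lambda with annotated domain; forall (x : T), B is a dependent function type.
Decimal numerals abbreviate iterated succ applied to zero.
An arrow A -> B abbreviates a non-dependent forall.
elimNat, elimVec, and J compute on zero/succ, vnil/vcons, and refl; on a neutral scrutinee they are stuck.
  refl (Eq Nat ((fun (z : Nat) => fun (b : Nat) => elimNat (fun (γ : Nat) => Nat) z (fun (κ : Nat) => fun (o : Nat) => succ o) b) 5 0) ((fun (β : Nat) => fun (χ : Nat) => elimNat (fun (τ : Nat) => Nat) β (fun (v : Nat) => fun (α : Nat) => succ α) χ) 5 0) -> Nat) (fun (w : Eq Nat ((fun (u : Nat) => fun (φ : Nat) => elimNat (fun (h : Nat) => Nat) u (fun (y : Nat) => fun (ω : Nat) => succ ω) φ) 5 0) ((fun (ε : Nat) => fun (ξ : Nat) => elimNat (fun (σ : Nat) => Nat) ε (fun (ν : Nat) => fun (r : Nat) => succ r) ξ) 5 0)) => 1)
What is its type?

type:
  Eq (Eq Nat 5 5 -> Nat) (fun (z : Eq Nat 5 5) => 1) (fun (b : Eq Nat 5 5) => 1)


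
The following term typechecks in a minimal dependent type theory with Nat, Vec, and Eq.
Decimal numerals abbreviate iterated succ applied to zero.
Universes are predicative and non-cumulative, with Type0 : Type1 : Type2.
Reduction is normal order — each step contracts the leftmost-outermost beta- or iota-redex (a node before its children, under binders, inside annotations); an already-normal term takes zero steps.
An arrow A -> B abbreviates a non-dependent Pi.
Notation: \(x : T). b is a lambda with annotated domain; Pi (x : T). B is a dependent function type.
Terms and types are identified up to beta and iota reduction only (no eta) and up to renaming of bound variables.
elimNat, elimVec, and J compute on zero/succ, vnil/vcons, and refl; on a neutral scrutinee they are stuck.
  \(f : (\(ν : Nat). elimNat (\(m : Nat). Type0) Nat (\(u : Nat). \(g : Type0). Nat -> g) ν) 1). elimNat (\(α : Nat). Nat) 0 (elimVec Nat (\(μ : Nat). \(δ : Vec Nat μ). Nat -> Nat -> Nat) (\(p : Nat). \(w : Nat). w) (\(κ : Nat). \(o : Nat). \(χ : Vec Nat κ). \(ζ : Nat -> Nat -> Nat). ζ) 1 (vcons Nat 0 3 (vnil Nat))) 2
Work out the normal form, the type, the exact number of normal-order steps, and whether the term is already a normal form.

reduced normal form:
  \(f : Nat -> Nat). 0
type:
  (Nat -> Nat) -> Nat
steps to reach normal form (normal order): 24
started in normal form: no
first redex: a beta-redex


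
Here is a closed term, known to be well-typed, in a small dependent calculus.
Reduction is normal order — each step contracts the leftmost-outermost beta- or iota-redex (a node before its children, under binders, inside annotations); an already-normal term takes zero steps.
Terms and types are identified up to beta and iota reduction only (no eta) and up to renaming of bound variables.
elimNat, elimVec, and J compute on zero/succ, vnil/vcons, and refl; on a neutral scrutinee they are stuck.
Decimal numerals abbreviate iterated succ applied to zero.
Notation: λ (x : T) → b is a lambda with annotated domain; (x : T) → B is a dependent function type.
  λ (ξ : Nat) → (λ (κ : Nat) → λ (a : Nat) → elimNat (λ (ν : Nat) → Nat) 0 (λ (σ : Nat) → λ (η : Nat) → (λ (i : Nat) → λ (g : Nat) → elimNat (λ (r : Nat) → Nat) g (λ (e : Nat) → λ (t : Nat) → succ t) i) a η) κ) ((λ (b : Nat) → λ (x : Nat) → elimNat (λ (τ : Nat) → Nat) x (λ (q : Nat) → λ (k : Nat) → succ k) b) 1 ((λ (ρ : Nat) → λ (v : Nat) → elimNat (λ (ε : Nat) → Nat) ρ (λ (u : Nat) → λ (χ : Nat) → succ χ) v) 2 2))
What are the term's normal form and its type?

resulting normal form:
  λ (ξ : Nat) → λ (κ : Nat) → elimNat (λ (a : Nat) → Nat) (elimNat (λ (ν : Nat) → Nat) (elimNat (λ (σ : Nat) → Nat) (elimNat (λ (η : Nat) → Nat) (elimNat (λ (i : Nat) → Nat) 0 (λ (g : Nat) → λ (r : Nat) → succ r) κ) (λ (e : Nat) → λ (t : Nat) → succ t) κ) (λ (b : Nat) → λ (x : Nat) → succ x) κ) (λ (τ : Nat) → λ (q : Nat) → succ q) κ) (λ (k : Nat) → λ (ρ : Nat) → succ ρ) κ
type:
  (ξ : Nat) → (κ : Nat) → Nat
observation: 34 normal-order steps normalize the term, beginning with a beta-redex.


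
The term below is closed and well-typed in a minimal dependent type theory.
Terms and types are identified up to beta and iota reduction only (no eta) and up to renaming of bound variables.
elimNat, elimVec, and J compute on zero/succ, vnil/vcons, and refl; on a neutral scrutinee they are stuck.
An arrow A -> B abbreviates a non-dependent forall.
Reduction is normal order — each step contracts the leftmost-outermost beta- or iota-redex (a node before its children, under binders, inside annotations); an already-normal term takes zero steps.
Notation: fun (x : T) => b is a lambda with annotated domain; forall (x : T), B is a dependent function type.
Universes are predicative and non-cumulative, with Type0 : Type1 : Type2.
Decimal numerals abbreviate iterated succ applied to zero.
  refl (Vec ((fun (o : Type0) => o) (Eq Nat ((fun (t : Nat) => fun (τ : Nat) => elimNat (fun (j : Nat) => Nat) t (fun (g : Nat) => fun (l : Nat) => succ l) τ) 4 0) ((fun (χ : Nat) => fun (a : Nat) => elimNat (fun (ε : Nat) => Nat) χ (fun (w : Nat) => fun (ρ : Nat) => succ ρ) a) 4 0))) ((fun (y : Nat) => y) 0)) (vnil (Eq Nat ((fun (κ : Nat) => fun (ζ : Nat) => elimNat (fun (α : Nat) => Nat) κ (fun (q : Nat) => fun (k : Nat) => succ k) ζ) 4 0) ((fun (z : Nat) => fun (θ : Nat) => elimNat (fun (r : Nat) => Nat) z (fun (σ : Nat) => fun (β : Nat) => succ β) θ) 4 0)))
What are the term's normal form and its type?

reduced normal form:
  refl (Vec (Eq Nat 4 4) 0) (vnil (Eq Nat 4 4))
type:
  Eq (Vec (Eq Nat 4 4) 0) (vnil (Eq Nat 4 4)) (vnil (Eq Nat 4 4))
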